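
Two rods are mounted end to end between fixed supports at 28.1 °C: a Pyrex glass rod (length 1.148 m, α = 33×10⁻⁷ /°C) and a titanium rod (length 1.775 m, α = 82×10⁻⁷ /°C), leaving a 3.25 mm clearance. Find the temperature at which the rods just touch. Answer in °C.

T = 205 °C

Gap closes when ΔL₁ + ΔL₂ = 3.25 mm = 3.25×10⁻³ m
(α₁L₁ + α₂L₂)ΔT = g
α₁L₁ + α₂L₂ = 33×10⁻⁷×1.148 + 82×10⁻⁷×1.775 = 1.83434×10⁻⁵ m/K
ΔT = 3.25×10⁻³ / 1.83434×10⁻⁵ = 177.18 K
T = 28.1 + 177.18 = 205.28 °C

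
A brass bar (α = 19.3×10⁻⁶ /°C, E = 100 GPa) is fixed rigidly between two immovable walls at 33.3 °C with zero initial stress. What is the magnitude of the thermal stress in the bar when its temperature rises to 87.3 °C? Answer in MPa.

σ = 104 MPa

Fully constrained: the free strain ε = αΔT is blocked, so σ = Eε = EαΔT.
|ΔT| = 54.0 K
σ = 100×10⁹ × 19.3×10⁻⁶ × 54.0 = 1.04×10⁸ Pa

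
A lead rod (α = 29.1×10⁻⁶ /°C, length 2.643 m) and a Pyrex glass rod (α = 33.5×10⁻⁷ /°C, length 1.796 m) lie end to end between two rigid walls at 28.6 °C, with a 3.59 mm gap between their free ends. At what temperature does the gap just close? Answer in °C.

T = 71.9 °C

α₁L₁ = 7.69113×10⁻⁵ m/K, α₂L₂ = 6.0166×10⁻⁶ m/K → total 8.29279×10⁻⁵ m/K
ΔT = g/(α₁L₁+α₂L₂) = 3.59×10⁻³ / 8.29279×10⁻⁵ = 43.291 K
T = 28.6 + 43.291 = 71.891 °C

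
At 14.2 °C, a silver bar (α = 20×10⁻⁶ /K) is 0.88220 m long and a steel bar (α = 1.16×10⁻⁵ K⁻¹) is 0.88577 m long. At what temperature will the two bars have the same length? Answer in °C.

T = 498.7 °C

L₁(1 + α₁ΔT) = L₂(1 + α₂ΔT) ⇒ ΔT = (L₂ − L₁)/(α₁L₁ − α₂L₂)
L₂ − L₁ = 0.88577 − 0.88220 = 3.57×10⁻³ m
α₁L₁ − α₂L₂ = 20×10⁻⁶×0.88220 − 1.16×10⁻⁵×0.88577 = 7.369068×10⁻⁶ m/K
ΔT = 3.57×10⁻³ / 7.369068×10⁻⁶ = 484.457 K
T = 14.2 + 484.457 = 498.657 °C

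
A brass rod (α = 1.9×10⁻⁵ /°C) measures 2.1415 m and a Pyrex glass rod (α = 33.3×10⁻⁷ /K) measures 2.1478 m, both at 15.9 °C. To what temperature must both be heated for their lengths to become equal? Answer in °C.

T = 203.8 °C

Equal length when α₁L₁ΔT − α₂L₂ΔT = L₂ − L₁ = 6.30×10⁻³ m
α₁L₁ = 4.06885×10⁻⁵, α₂L₂ = 7.152174×10⁻⁶ → Δ(αL) = 3.3536326×10⁻⁵ m/K
ΔT = 6.30×10⁻³ / 3.3536326×10⁻⁵ = 187.856 K, so T = 15.9 + 187.856 = 203.756 °C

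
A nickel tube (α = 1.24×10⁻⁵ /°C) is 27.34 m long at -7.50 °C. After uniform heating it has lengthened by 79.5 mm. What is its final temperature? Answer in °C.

ΔL = αL₀ΔT ⇒ ΔT = ΔL / (αL₀)
ΔT = 79.5×10⁻³ m / (1.24×10⁻⁵ × 27.34 m) = 234.50 K
T = -7.50 + 234.50 = 227.00 °C

T = 227 °C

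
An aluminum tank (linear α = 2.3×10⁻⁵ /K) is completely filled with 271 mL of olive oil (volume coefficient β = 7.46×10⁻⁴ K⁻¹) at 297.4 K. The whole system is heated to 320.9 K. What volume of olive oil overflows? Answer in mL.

The tank also expands: β_container ≈ 3α = 6.9×10⁻⁵ /K
Net overflow = V₀(β_liq − 3α_cont)ΔT
β − 3α = 7.46×10⁻⁴ − 6.9×10⁻⁵ = 6.77×10⁻⁴ /K; ΔT = 23.5 K
ΔV = 271 × 6.77×10⁻⁴ × 23.5 = 4.31 mL

4.31 mL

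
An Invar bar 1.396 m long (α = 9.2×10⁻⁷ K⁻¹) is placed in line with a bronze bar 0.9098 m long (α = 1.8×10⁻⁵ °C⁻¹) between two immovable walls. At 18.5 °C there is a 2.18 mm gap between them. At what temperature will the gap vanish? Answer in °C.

T = 142 °C

α₁L₁ = 1.28432×10⁻⁶ m/K, α₂L₂ = 1.63764×10⁻⁵ m/K → total 1.766072×10⁻⁵ m/K
ΔT = g/(α₁L₁+α₂L₂) = 2.18×10⁻³ / 1.766072×10⁻⁵ = 123.44 K
T = 18.5 + 123.44 = 141.94 °C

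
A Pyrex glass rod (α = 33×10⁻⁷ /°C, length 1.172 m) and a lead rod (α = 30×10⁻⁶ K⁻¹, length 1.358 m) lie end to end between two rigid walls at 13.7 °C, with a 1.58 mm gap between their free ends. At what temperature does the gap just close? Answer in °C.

α₁L₁ = 3.8676×10⁻⁶ m/K, α₂L₂ = 4.074×10⁻⁵ m/K → total 4.46076×10⁻⁵ m/K
ΔT = g/(α₁L₁+α₂L₂) = 1.58×10⁻³ / 4.46076×10⁻⁵ = 35.420 K
T = 13.7 + 35.420 = 49.120 °C

T = 49.1 °C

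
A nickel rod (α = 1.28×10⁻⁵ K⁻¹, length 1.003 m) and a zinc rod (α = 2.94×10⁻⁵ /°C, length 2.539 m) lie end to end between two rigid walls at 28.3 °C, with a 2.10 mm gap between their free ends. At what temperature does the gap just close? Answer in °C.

T = 52.3 °C

α₁L₁ = 1.28384×10⁻⁵ m/K, α₂L₂ = 7.46466×10⁻⁵ m/K → total 8.7485×10⁻⁵ m/K
ΔT = g/(α₁L₁+α₂L₂) = 2.10×10⁻³ / 8.7485×10⁻⁵ = 24.004 K
T = 28.3 + 24.004 = 52.304 °C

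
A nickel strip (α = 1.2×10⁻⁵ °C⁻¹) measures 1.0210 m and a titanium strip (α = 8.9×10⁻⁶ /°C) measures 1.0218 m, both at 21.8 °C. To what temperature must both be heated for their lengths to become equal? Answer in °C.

L₁(1 + α₁ΔT) = L₂(1 + α₂ΔT) ⇒ ΔT = (L₂ − L₁)/(α₁L₁ − α₂L₂)
L₂ − L₁ = 1.0218 − 1.0210 = 8.00×10⁻⁴ m
α₁L₁ − α₂L₂ = 1.2×10⁻⁵×1.0210 − 8.9×10⁻⁶×1.0218 = 3.15798×10⁻⁶ m/K
ΔT = 8.00×10⁻⁴ / 3.15798×10⁻⁶ = 253.326 K
T = 21.8 + 253.326 = 275.126 °C

T = 275.1 °C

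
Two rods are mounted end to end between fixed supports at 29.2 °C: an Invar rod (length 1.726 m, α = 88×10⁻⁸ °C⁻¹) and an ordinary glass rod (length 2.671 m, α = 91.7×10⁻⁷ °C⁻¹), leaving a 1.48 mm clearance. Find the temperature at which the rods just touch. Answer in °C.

Gap closes when ΔL₁ + ΔL₂ = 1.48 mm = 1.48×10⁻³ m
(α₁L₁ + α₂L₂)ΔT = g
α₁L₁ + α₂L₂ = 88×10⁻⁸×1.726 + 91.7×10⁻⁷×2.671 = 2.601195×10⁻⁵ m/K
ΔT = 1.48×10⁻³ / 2.601195×10⁻⁵ = 56.897 K
T = 29.2 + 56.897 = 86.097 °C

T = 86.1 °C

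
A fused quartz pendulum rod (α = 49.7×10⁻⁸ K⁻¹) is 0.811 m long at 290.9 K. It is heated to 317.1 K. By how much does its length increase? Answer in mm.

ΔL = 0.0106 mm

|ΔT| = |317.1 − 290.9| = 26.2 K
ΔL = αL₀ΔT = (49.7×10⁻⁸)(0.811)(26.2) = 1.06×10⁻⁵ m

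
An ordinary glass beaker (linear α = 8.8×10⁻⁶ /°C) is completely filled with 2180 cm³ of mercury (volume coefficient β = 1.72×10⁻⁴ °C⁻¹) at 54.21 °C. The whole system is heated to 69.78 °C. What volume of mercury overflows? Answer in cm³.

The beaker also expands: β_container ≈ 3α = 2.64×10⁻⁵ /K
Net overflow = V₀(β_liq − 3α_cont)ΔT
β − 3α = 1.72×10⁻⁴ − 2.64×10⁻⁵ = 1.456×10⁻⁴ /K; ΔT = 15.57 K
ΔV = 2180 × 1.456×10⁻⁴ × 15.57 = 4.94 cm³

4.94 cm³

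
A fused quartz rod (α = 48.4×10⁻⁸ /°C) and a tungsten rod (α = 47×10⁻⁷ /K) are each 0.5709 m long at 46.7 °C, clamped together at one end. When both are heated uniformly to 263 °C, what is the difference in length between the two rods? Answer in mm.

0.521 mm

ΔT = 216.3 K
fused quartz: ΔL = 48.4×10⁻⁸ × 0.5709 m × 216.3 = 5.9767×10⁻⁵ m = 0.059767 mm
tungsten: ΔL = 47×10⁻⁷ × 0.5709 m × 216.3 = 5.8038×10⁻⁴ m = 0.58038 mm
difference = 0.58038 − 0.059767 = 0.520613 mm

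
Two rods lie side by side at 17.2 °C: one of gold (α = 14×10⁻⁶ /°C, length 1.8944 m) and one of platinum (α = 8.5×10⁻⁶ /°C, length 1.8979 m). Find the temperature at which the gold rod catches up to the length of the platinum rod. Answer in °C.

Equal length when α₁L₁ΔT − α₂L₂ΔT = L₂ − L₁ = 3.50×10⁻³ m
α₁L₁ = 2.65216×10⁻⁵, α₂L₂ = 1.613215×10⁻⁵ → Δ(αL) = 1.038945×10⁻⁵ m/K
ΔT = 3.50×10⁻³ / 1.038945×10⁻⁵ = 336.880 K, so T = 17.2 + 336.880 = 354.080 °C

T = 354.1 °C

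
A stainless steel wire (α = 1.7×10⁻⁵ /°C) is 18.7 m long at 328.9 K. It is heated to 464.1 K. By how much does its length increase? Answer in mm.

ΔL = 43.0 mm

|ΔT| = |464.1 − 328.9| = 135.2 K
ΔL = αL₀ΔT = (1.7×10⁻⁵)(18.7)(135.2) = 4.30×10⁻² m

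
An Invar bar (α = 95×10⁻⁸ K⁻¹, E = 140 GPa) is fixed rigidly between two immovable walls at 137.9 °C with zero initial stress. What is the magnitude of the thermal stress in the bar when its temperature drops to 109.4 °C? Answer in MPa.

σ = 3.79 MPa

Fully constrained: the free strain ε = αΔT is blocked, so σ = Eε = EαΔT.
|ΔT| = 28.5 K
σ = 140×10⁹ × 95×10⁻⁸ × 28.5 = 3.79×10⁶ Pa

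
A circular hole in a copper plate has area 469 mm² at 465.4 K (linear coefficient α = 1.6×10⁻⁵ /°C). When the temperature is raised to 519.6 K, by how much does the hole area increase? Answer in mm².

ΔA = 0.813 mm²

Area coefficient ≈ 2α; |ΔT| = 54.2 K
ΔA = 2αA₀ΔT = 2(1.6×10⁻⁵)(469)(54.2) = 0.813 mm²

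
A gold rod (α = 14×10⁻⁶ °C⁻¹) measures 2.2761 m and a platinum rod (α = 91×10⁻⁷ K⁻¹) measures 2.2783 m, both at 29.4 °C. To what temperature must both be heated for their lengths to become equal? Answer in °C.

L₁(1 + α₁ΔT) = L₂(1 + α₂ΔT) ⇒ ΔT = (L₂ − L₁)/(α₁L₁ − α₂L₂)
L₂ − L₁ = 2.2783 − 2.2761 = 2.20×10⁻³ m
α₁L₁ − α₂L₂ = 14×10⁻⁶×2.2761 − 91×10⁻⁷×2.2783 = 1.113287×10⁻⁵ m/K
ΔT = 2.20×10⁻³ / 1.113287×10⁻⁵ = 197.613 K
T = 29.4 + 197.613 = 227.013 °C

T = 227.0 °C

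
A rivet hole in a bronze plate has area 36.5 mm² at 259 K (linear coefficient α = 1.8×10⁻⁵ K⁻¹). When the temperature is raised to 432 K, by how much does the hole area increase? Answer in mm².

ΔA = 0.227 mm²

Area coefficient ≈ 2α; |ΔT| = 173 K
ΔA = 2αA₀ΔT = 2(1.8×10⁻⁵)(36.5)(173) = 0.227 mm²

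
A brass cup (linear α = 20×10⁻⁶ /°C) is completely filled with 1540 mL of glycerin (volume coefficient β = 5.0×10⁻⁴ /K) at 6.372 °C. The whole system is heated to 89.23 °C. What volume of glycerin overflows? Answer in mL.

The cup also expands: β_container ≈ 3α = 6.0×10⁻⁵ /K
Net overflow = V₀(β_liq − 3α_cont)ΔT
β − 3α = 5.00×10⁻⁴ − 6.0×10⁻⁵ = 4.40×10⁻⁴ /K; ΔT = 82.858 K
ΔV = 1540 × 4.40×10⁻⁴ × 82.858 = 56.1 mL

56.1 mL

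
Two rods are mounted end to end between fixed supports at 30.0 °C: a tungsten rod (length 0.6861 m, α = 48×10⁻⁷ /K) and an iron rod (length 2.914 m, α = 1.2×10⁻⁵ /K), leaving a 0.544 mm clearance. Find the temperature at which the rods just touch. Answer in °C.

Gap closes when ΔL₁ + ΔL₂ = 0.544 mm = 5.44×10⁻⁴ m
(α₁L₁ + α₂L₂)ΔT = g
α₁L₁ + α₂L₂ = 48×10⁻⁷×0.6861 + 1.2×10⁻⁵×2.914 = 3.826128×10⁻⁵ m/K
ΔT = 5.44×10⁻⁴ / 3.826128×10⁻⁵ = 14.218 K
T = 30.0 + 14.218 = 44.218 °C

T = 44.2 °C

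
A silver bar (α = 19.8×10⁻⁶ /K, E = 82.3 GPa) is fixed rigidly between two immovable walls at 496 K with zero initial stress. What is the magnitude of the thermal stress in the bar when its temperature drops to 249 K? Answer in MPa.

Fully constrained: the free strain ε = αΔT is blocked, so σ = Eε = EαΔT.
|ΔT| = 247 K
σ = 82.3×10⁹ × 19.8×10⁻⁶ × 247 = 4.02×10⁸ Pa

σ = 402 MPa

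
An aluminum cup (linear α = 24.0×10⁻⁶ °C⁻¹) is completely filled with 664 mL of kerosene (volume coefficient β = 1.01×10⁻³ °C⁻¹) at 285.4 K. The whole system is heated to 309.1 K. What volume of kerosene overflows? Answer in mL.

14.8 mL

The cup also expands: β_container ≈ 3α = 7.2×10⁻⁵ /K
Net overflow = V₀(β_liq − 3α_cont)ΔT
β − 3α = 1.01×10⁻³ − 7.2×10⁻⁵ = 9.38×10⁻⁴ /K; ΔT = 23.7 K
ΔV = 664 × 9.38×10⁻⁴ × 23.7 = 14.8 mL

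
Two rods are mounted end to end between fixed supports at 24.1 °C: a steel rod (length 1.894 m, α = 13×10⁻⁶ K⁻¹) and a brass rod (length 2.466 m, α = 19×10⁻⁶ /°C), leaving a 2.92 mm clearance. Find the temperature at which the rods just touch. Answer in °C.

T = 65.0 °C

α₁L₁ = 2.4622×10⁻⁵ m/K, α₂L₂ = 4.6854×10⁻⁵ m/K → total 7.1476×10⁻⁵ m/K
ΔT = g/(α₁L₁+α₂L₂) = 2.92×10⁻³ / 7.1476×10⁻⁵ = 40.853 K
T = 24.1 + 40.853 = 64.953 °C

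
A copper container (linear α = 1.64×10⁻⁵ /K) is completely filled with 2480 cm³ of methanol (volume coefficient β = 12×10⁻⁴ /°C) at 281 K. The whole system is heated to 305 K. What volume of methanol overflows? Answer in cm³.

68.5 cm³

The container also expands: β_container ≈ 3α = 4.92×10⁻⁵ /K
Net overflow = V₀(β_liq − 3α_cont)ΔT
β − 3α = 1.20×10⁻³ − 4.92×10⁻⁵ = 1.1508×10⁻³ /K; ΔT = 24 K
ΔV = 2480 × 1.1508×10⁻³ × 24 = 68.5 cm³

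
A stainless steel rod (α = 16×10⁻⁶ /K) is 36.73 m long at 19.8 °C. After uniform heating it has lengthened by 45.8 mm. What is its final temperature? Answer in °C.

ΔL = αL₀ΔT ⇒ ΔT = ΔL / (αL₀)
ΔT = 45.8×10⁻³ m / (16×10⁻⁶ × 36.73 m) = 77.934 K
T = 19.8 + 77.934 = 97.734 °C

T = 97.7 °C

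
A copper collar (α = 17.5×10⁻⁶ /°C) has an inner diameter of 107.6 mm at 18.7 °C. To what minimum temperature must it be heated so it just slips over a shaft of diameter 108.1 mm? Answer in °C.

Required Δd = 108.1 − 107.6 = 0.5 mm
Δd = αd₀ΔT ⇒ ΔT = Δd/(αd₀) = 0.5 / (17.5×10⁻⁶ × 107.6) = 265.53 K
T_min = 18.7 + 265.53 = 284.23 °C

T = 284 °C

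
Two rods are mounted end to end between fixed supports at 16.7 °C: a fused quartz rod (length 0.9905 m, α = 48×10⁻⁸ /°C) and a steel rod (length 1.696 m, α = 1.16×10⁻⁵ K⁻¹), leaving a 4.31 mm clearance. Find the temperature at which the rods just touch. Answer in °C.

Gap closes when ΔL₁ + ΔL₂ = 4.31 mm = 4.31×10⁻³ m
(α₁L₁ + α₂L₂)ΔT = g
α₁L₁ + α₂L₂ = 48×10⁻⁸×0.9905 + 1.16×10⁻⁵×1.696 = 2.014904×10⁻⁵ m/K
ΔT = 4.31×10⁻³ / 2.014904×10⁻⁵ = 213.91 K
T = 16.7 + 213.91 = 230.61 °C

T = 231 °C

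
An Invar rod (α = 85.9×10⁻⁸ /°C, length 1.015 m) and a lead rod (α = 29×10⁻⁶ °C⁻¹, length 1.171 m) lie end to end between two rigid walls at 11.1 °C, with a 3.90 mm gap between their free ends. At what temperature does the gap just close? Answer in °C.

α₁L₁ = 8.71885×10⁻⁷ m/K, α₂L₂ = 3.3959×10⁻⁵ m/K → total 3.4830885×10⁻⁵ m/K
ΔT = g/(α₁L₁+α₂L₂) = 3.90×10⁻³ / 3.4830885×10⁻⁵ = 111.97 K
T = 11.1 + 111.97 = 123.07 °C

T = 123 °C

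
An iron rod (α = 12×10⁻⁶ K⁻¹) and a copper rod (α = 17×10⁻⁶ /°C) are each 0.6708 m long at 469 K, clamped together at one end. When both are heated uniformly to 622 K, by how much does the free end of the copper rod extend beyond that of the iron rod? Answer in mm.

ΔT = 153 K
iron: ΔL = 12×10⁻⁶ × 0.6708 m × 153 = 1.2316×10⁻³ m = 1.2316 mm
copper: ΔL = 17×10⁻⁶ × 0.6708 m × 153 = 1.7448×10⁻³ m = 1.7448 mm
difference = 1.7448 − 1.2316 = 0.5132 mm

0.513 mm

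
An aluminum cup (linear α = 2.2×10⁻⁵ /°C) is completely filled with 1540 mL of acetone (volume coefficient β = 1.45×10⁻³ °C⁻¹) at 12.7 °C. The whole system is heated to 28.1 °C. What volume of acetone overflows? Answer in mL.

32.8 mL

The cup also expands: β_container ≈ 3α = 6.6×10⁻⁵ /K
Net overflow = V₀(β_liq − 3α_cont)ΔT
β − 3α = 1.45×10⁻³ − 6.6×10⁻⁵ = 1.384×10⁻³ /K; ΔT = 15.4 K
ΔV = 1540 × 1.384×10⁻³ × 15.4 = 32.8 mL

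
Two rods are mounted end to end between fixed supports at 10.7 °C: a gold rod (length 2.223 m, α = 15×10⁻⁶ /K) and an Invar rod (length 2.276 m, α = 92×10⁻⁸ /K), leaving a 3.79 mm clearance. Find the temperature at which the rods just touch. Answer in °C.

T = 118 °C

α₁L₁ = 3.3345×10⁻⁵ m/K, α₂L₂ = 2.09392×10⁻⁶ m/K → total 3.543892×10⁻⁵ m/K
ΔT = g/(α₁L₁+α₂L₂) = 3.79×10⁻³ / 3.543892×10⁻⁵ = 106.94 K
T = 10.7 + 106.94 = 117.64 °C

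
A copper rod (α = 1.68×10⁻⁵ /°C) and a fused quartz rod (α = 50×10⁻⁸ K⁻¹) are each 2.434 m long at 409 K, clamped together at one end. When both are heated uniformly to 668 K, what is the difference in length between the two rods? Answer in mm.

ΔT = 259 K
copper: ΔL = 1.68×10⁻⁵ × 2.434 m × 259 = 1.0591×10⁻² m = 10.591 mm
fused quartz: ΔL = 50×10⁻⁸ × 2.434 m × 259 = 3.1520×10⁻⁴ m = 0.31520 mm
difference = 10.591 − 0.31520 = 10.2758 mm

10.3 mm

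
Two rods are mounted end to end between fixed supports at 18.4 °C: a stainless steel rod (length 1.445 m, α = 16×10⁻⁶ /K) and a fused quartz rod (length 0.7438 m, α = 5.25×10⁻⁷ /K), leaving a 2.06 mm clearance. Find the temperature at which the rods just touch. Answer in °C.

α₁L₁ = 2.312×10⁻⁵ m/K, α₂L₂ = 3.90495×10⁻⁷ m/K → total 2.3510495×10⁻⁵ m/K
ΔT = g/(α₁L₁+α₂L₂) = 2.06×10⁻³ / 2.3510495×10⁻⁵ = 87.62 K
T = 18.4 + 87.62 = 106.02 °C

T = 106 °C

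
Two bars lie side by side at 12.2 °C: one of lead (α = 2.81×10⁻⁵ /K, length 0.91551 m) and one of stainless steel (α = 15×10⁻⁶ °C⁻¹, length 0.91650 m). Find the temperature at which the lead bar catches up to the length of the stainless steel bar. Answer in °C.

T = 94.85 °C

L₁(1 + α₁ΔT) = L₂(1 + α₂ΔT) ⇒ ΔT = (L₂ − L₁)/(α₁L₁ − α₂L₂)
L₂ − L₁ = 0.91650 − 0.91551 = 9.90×10⁻⁴ m
α₁L₁ − α₂L₂ = 2.81×10⁻⁵×0.91551 − 15×10⁻⁶×0.91650 = 1.1978331×10⁻⁵ m/K
ΔT = 9.90×10⁻⁴ / 1.1978331×10⁻⁵ = 82.6492 K
T = 12.2 + 82.6492 = 94.8492 °C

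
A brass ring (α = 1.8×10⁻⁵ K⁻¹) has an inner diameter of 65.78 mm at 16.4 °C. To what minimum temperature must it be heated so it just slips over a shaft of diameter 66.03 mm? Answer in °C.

T = 228 °C

Required Δd = 66.03 − 65.78 = 0.25 mm
Δd = αd₀ΔT ⇒ ΔT = Δd/(αd₀) = 0.25 / (1.8×10⁻⁵ × 65.78) = 211.14 K
T_min = 16.4 + 211.14 = 227.54 °C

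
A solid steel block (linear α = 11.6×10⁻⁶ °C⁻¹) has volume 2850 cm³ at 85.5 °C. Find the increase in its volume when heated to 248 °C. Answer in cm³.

Isotropic solid: β ≈ 3α = 3.5×10⁻⁵ /K; ΔT = 162.5 K
ΔV = 3αV₀ΔT = 3(11.6×10⁻⁶)(2850)(162.5) = 16.1 cm³

ΔV = 16.1 cm³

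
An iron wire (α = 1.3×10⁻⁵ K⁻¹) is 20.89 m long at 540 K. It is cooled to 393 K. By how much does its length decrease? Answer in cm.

ΔL = 3.99 cm

|ΔT| = |393 − 540| = 147 K
ΔL = αL₀ΔT = (1.3×10⁻⁵)(20.89)(147) = 3.99×10⁻² m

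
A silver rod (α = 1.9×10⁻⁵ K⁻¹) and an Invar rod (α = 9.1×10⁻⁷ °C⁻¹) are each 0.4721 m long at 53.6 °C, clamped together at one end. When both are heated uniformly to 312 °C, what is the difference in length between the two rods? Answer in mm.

2.21 mm

ΔT = 258.4 K
silver: ΔL = 1.9×10⁻⁵ × 0.4721 m × 258.4 = 2.3178×10⁻³ m = 2.3178 mm
Invar: ΔL = 9.1×10⁻⁷ × 0.4721 m × 258.4 = 1.1101×10⁻⁴ m = 0.11101 mm
difference = 2.3178 − 0.11101 = 2.20679 mm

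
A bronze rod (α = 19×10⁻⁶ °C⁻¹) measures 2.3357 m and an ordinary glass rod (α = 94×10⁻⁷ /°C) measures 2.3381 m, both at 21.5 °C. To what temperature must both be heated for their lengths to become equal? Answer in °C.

L₁(1 + α₁ΔT) = L₂(1 + α₂ΔT) ⇒ ΔT = (L₂ − L₁)/(α₁L₁ − α₂L₂)
L₂ − L₁ = 2.3381 − 2.3357 = 2.40×10⁻³ m
α₁L₁ − α₂L₂ = 19×10⁻⁶×2.3357 − 94×10⁻⁷×2.3381 = 2.240016×10⁻⁵ m/K
ΔT = 2.40×10⁻³ / 2.240016×10⁻⁵ = 107.142 K
T = 21.5 + 107.142 = 128.642 °C

T = 128.6 °C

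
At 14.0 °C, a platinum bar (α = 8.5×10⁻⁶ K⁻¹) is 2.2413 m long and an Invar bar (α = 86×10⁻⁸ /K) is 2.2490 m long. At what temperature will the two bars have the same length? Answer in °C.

L₁(1 + α₁ΔT) = L₂(1 + α₂ΔT) ⇒ ΔT = (L₂ − L₁)/(α₁L₁ − α₂L₂)
L₂ − L₁ = 2.2490 − 2.2413 = 7.70×10⁻³ m
α₁L₁ − α₂L₂ = 8.5×10⁻⁶×2.2413 − 86×10⁻⁸×2.2490 = 1.711691×10⁻⁵ m/K
ΔT = 7.70×10⁻³ / 1.711691×10⁻⁵ = 449.848 K
T = 14.0 + 449.848 = 463.848 °C

T = 463.8 °C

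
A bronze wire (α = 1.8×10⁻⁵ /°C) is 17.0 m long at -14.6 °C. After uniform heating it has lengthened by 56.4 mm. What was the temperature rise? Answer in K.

ΔL = αL₀ΔT ⇒ ΔT = ΔL / (αL₀)
ΔT = 56.4×10⁻³ m / (1.8×10⁻⁵ × 17.0 m) = 184.31 K

ΔT = 184 K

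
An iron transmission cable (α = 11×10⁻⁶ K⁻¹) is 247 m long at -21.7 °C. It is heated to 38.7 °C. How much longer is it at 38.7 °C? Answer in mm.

|ΔT| = |38.7 − (-21.7)| = 60.4 K
ΔL = αL₀ΔT = (11×10⁻⁶)(247)(60.4) = 1.64×10⁻¹ m

ΔL = 164 mm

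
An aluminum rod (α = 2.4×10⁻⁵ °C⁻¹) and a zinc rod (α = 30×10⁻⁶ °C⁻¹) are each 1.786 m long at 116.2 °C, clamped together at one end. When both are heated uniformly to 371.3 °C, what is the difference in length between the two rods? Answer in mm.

2.73 mm

ΔT = 255.1 K
aluminum: ΔL = 2.4×10⁻⁵ × 1.786 m × 255.1 = 1.0935×10⁻² m = 10.935 mm
zinc: ΔL = 30×10⁻⁶ × 1.786 m × 255.1 = 1.3668×10⁻² m = 13.668 mm
difference = 13.668 − 10.935 = 2.733 mm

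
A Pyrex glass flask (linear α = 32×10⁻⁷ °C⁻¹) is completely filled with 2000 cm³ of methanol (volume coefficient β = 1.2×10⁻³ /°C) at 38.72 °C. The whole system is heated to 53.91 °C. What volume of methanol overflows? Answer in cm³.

36.2 cm³

The flask also expands: β_container ≈ 3α = 9.6×10⁻⁶ /K
Net overflow = V₀(β_liq − 3α_cont)ΔT
β − 3α = 1.20×10⁻³ − 9.6×10⁻⁶ = 1.1904×10⁻³ /K; ΔT = 15.19 K
ΔV = 2000 × 1.1904×10⁻³ × 15.19 = 36.2 cm³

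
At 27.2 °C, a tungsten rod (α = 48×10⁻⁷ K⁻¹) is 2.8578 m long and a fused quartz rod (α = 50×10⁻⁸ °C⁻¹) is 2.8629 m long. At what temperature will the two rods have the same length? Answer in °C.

T = 442.3 °C

L₁(1 + α₁ΔT) = L₂(1 + α₂ΔT) ⇒ ΔT = (L₂ − L₁)/(α₁L₁ − α₂L₂)
L₂ − L₁ = 2.8629 − 2.8578 = 5.10×10⁻³ m
α₁L₁ − α₂L₂ = 48×10⁻⁷×2.8578 − 50×10⁻⁸×2.8629 = 1.228599×10⁻⁵ m/K
ΔT = 5.10×10⁻³ / 1.228599×10⁻⁵ = 415.107 K
T = 27.2 + 415.107 = 442.307 °C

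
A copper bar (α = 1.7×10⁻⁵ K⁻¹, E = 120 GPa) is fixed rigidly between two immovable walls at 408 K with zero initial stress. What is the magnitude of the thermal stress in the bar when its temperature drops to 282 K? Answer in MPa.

σ = 257 MPa

Fully constrained: the free strain ε = αΔT is blocked, so σ = Eε = EαΔT.
|ΔT| = 126 K
σ = 120×10⁹ × 1.7×10⁻⁵ × 126 = 2.57×10⁸ Pa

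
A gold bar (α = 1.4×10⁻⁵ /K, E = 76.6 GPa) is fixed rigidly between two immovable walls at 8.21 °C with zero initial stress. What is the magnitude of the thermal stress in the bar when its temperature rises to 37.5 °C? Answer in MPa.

σ = 31.4 MPa

Fully constrained: the free strain ε = αΔT is blocked, so σ = Eε = EαΔT.
|ΔT| = 29.29 K
σ = 76.6×10⁹ × 1.4×10⁻⁵ × 29.29 = 3.14×10⁷ Pa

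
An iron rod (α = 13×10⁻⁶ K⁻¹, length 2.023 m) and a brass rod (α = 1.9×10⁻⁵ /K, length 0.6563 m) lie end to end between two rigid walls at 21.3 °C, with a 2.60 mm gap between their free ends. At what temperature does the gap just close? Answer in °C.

α₁L₁ = 2.6299×10⁻⁵ m/K, α₂L₂ = 1.24697×10⁻⁵ m/K → total 3.87687×10⁻⁵ m/K
ΔT = g/(α₁L₁+α₂L₂) = 2.60×10⁻³ / 3.87687×10⁻⁵ = 67.064 K
T = 21.3 + 67.064 = 88.364 °C

T = 88.4 °C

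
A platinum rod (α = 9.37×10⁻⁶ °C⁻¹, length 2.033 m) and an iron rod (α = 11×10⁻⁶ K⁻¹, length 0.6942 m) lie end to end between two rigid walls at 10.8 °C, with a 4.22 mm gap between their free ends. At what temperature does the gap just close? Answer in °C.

α₁L₁ = 1.904921×10⁻⁵ m/K, α₂L₂ = 7.6362×10⁻⁶ m/K → total 2.668541×10⁻⁵ m/K
ΔT = g/(α₁L₁+α₂L₂) = 4.22×10⁻³ / 2.668541×10⁻⁵ = 158.14 K
T = 10.8 + 158.14 = 168.94 °C

T = 169 °C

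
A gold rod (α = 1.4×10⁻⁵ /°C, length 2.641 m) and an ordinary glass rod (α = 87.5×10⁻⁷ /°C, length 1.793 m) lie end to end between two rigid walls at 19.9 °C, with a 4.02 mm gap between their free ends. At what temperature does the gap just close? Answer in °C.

T = 96.2 °C

α₁L₁ = 3.6974×10⁻⁵ m/K, α₂L₂ = 1.568875×10⁻⁵ m/K → total 5.266275×10⁻⁵ m/K
ΔT = g/(α₁L₁+α₂L₂) = 4.02×10⁻³ / 5.266275×10⁻⁵ = 76.335 K
T = 19.9 + 76.335 = 96.235 °C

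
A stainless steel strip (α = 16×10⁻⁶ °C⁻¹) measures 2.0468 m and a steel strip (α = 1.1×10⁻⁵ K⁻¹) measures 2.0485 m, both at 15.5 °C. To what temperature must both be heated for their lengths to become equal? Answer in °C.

T = 181.9 °C

L₁(1 + α₁ΔT) = L₂(1 + α₂ΔT) ⇒ ΔT = (L₂ − L₁)/(α₁L₁ − α₂L₂)
L₂ − L₁ = 2.0485 − 2.0468 = 1.70×10⁻³ m
α₁L₁ − α₂L₂ = 16×10⁻⁶×2.0468 − 1.1×10⁻⁵×2.0485 = 1.02153×10⁻⁵ m/K
ΔT = 1.70×10⁻³ / 1.02153×10⁻⁵ = 166.417 K
T = 15.5 + 166.417 = 181.917 °C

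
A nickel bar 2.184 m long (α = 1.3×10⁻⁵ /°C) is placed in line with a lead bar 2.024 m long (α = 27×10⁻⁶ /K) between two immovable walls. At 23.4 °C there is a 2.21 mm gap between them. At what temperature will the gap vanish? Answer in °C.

α₁L₁ = 2.8392×10⁻⁵ m/K, α₂L₂ = 5.4648×10⁻⁵ m/K → total 8.304×10⁻⁵ m/K
ΔT = g/(α₁L₁+α₂L₂) = 2.21×10⁻³ / 8.304×10⁻⁵ = 26.614 K
T = 23.4 + 26.614 = 50.014 °C

T = 50.0 °C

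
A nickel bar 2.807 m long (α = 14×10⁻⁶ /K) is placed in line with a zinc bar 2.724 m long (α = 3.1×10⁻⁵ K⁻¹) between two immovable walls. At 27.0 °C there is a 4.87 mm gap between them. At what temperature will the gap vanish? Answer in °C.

Gap closes when ΔL₁ + ΔL₂ = 4.87 mm = 4.87×10⁻³ m
(α₁L₁ + α₂L₂)ΔT = g
α₁L₁ + α₂L₂ = 14×10⁻⁶×2.807 + 3.1×10⁻⁵×2.724 = 1.23742×10⁻⁴ m/K
ΔT = 4.87×10⁻³ / 1.23742×10⁻⁴ = 39.356 K
T = 27.0 + 39.356 = 66.356 °C

T = 66.4 °C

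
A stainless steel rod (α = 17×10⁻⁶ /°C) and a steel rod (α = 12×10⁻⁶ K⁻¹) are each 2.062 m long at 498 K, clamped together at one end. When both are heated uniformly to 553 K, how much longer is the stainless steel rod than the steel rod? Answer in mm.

0.567 mm

ΔT = 55 K
stainless steel: ΔL = 17×10⁻⁶ × 2.062 m × 55 = 1.9280×10⁻³ m = 1.9280 mm
steel: ΔL = 12×10⁻⁶ × 2.062 m × 55 = 1.3609×10⁻³ m = 1.3609 mm
difference = 1.9280 − 1.3609 = 0.5671 mm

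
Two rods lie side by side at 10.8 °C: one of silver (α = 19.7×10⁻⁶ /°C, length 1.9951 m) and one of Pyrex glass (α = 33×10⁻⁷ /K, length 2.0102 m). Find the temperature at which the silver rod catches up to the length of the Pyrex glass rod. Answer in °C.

L₁(1 + α₁ΔT) = L₂(1 + α₂ΔT) ⇒ ΔT = (L₂ − L₁)/(α₁L₁ − α₂L₂)
L₂ − L₁ = 2.0102 − 1.9951 = 1.51×10⁻² m
α₁L₁ − α₂L₂ = 19.7×10⁻⁶×1.9951 − 33×10⁻⁷×2.0102 = 3.266981×10⁻⁵ m/K
ΔT = 1.51×10⁻² / 3.266981×10⁻⁵ = 462.200 K
T = 10.8 + 462.200 = 473.000 °C

T = 473.0 °C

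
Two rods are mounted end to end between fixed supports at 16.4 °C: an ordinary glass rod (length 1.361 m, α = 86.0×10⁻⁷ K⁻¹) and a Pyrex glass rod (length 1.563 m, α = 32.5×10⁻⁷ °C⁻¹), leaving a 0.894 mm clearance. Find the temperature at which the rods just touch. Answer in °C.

Gap closes when ΔL₁ + ΔL₂ = 0.894 mm = 8.94×10⁻⁴ m
(α₁L₁ + α₂L₂)ΔT = g
α₁L₁ + α₂L₂ = 86.0×10⁻⁷×1.361 + 32.5×10⁻⁷×1.563 = 1.678435×10⁻⁵ m/K
ΔT = 8.94×10⁻⁴ / 1.678435×10⁻⁵ = 53.264 K
T = 16.4 + 53.264 = 69.664 °C

T = 69.7 °C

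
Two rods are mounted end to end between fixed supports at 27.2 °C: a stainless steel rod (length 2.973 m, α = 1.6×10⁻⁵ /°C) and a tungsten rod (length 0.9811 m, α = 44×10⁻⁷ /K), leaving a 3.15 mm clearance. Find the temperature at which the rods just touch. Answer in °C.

Gap closes when ΔL₁ + ΔL₂ = 3.15 mm = 3.15×10⁻³ m
(α₁L₁ + α₂L₂)ΔT = g
α₁L₁ + α₂L₂ = 1.6×10⁻⁵×2.973 + 44×10⁻⁷×0.9811 = 5.188484×10⁻⁵ m/K
ΔT = 3.15×10⁻³ / 5.188484×10⁻⁵ = 60.711 K
T = 27.2 + 60.711 = 87.911 °C

T = 87.9 °C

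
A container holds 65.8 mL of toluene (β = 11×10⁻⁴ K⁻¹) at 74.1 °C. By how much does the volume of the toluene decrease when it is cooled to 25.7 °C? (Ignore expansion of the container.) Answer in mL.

ΔV = 3.50 mL

|ΔT| = |25.7 − 74.1| = 48.4 K
ΔV = βV₀ΔT = (11×10⁻⁴)(65.8)(48.4) = 3.50 mL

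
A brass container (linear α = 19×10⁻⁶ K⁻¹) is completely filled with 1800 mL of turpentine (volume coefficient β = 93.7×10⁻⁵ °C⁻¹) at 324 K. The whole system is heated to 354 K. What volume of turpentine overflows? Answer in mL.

The container also expands: β_container ≈ 3α = 5.7×10⁻⁵ /K
Net overflow = V₀(β_liq − 3α_cont)ΔT
β − 3α = 9.37×10⁻⁴ − 5.7×10⁻⁵ = 8.80×10⁻⁴ /K; ΔT = 30 K
ΔV = 1800 × 8.80×10⁻⁴ × 30 = 47.5 mL

47.5 mL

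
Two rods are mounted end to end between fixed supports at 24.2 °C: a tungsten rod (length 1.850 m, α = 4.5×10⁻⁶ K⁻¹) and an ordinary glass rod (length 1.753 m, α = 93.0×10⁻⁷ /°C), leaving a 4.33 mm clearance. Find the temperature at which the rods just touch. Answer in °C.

Gap closes when ΔL₁ + ΔL₂ = 4.33 mm = 4.33×10⁻³ m
(α₁L₁ + α₂L₂)ΔT = g
α₁L₁ + α₂L₂ = 4.5×10⁻⁶×1.850 + 93.0×10⁻⁷×1.753 = 2.46279×10⁻⁵ m/K
ΔT = 4.33×10⁻³ / 2.46279×10⁻⁵ = 175.82 K
T = 24.2 + 175.82 = 200.02 °C

T = 200 °C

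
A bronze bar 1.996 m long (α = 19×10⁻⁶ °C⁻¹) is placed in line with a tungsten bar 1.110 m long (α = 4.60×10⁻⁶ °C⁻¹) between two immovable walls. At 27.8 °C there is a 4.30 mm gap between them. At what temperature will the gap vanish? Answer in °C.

Gap closes when ΔL₁ + ΔL₂ = 4.30 mm = 4.30×10⁻³ m
(α₁L₁ + α₂L₂)ΔT = g
α₁L₁ + α₂L₂ = 19×10⁻⁶×1.996 + 4.60×10⁻⁶×1.110 = 4.303×10⁻⁵ m/K
ΔT = 4.30×10⁻³ / 4.303×10⁻⁵ = 99.93 K
T = 27.8 + 99.93 = 127.73 °C

T = 128 °C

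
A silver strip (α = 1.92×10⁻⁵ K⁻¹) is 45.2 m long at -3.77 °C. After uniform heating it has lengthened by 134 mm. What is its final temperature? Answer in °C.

T = 151 °C

ΔL = αL₀ΔT ⇒ ΔT = ΔL / (αL₀)
ΔT = 134×10⁻³ m / (1.92×10⁻⁵ × 45.2 m) = 154.41 K
T = -3.77 + 154.41 = 150.64 °C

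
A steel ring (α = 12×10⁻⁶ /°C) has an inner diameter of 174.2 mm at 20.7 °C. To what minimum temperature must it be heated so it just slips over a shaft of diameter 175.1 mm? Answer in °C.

T = 451 °C

Required Δd = 175.1 − 174.2 = 0.9 mm
Δd = αd₀ΔT ⇒ ΔT = Δd/(αd₀) = 0.9 / (12×10⁻⁶ × 174.2) = 430.54 K
T_min = 20.7 + 430.54 = 451.24 °C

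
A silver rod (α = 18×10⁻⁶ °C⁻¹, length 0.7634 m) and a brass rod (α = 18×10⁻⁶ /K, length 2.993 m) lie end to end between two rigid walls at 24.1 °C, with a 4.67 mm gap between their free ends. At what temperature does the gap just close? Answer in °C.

T = 93.2 °C

Gap closes when ΔL₁ + ΔL₂ = 4.67 mm = 4.67×10⁻³ m
(α₁L₁ + α₂L₂)ΔT = g
α₁L₁ + α₂L₂ = 18×10⁻⁶×0.7634 + 18×10⁻⁶×2.993 = 6.76152×10⁻⁵ m/K
ΔT = 4.67×10⁻³ / 6.76152×10⁻⁵ = 69.067 K
T = 24.1 + 69.067 = 93.167 °C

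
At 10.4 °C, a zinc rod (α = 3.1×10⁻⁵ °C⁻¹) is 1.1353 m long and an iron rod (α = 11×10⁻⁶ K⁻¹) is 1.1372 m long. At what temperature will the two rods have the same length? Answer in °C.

T = 94.16 °C

L₁(1 + α₁ΔT) = L₂(1 + α₂ΔT) ⇒ ΔT = (L₂ − L₁)/(α₁L₁ − α₂L₂)
L₂ − L₁ = 1.1372 − 1.1353 = 1.90×10⁻³ m
α₁L₁ − α₂L₂ = 3.1×10⁻⁵×1.1353 − 11×10⁻⁶×1.1372 = 2.26851×10⁻⁵ m/K
ΔT = 1.90×10⁻³ / 2.26851×10⁻⁵ = 83.7554 K
T = 10.4 + 83.7554 = 94.1554 °C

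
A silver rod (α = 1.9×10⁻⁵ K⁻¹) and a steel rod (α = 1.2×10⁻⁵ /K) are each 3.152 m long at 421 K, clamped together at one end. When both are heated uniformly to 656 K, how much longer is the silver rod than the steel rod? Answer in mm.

5.19 mm

ΔT = 235 K
silver: ΔL = 1.9×10⁻⁵ × 3.152 m × 235 = 1.4074×10⁻² m = 14.074 mm
steel: ΔL = 1.2×10⁻⁵ × 3.152 m × 235 = 8.8886×10⁻³ m = 8.8886 mm
difference = 14.074 − 8.8886 = 5.1854 mm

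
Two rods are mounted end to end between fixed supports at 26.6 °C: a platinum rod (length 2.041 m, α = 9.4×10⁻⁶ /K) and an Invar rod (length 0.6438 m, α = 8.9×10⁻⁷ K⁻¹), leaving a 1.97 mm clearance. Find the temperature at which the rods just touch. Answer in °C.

α₁L₁ = 1.91854×10⁻⁵ m/K, α₂L₂ = 5.72982×10⁻⁷ m/K → total 1.9758382×10⁻⁵ m/K
ΔT = g/(α₁L₁+α₂L₂) = 1.97×10⁻³ / 1.9758382×10⁻⁵ = 99.70 K
T = 26.6 + 99.70 = 126.30 °C

T = 126 °C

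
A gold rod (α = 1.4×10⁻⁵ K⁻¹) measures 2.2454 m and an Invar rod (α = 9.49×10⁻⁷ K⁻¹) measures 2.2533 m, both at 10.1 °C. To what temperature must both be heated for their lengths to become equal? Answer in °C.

T = 279.8 °C

Equal length when α₁L₁ΔT − α₂L₂ΔT = L₂ − L₁ = 7.90×10⁻³ m
α₁L₁ = 3.14356×10⁻⁵, α₂L₂ = 2.1383817×10⁻⁶ → Δ(αL) = 2.92972183×10⁻⁵ m/K
ΔT = 7.90×10⁻³ / 2.92972183×10⁻⁵ = 269.650 K, so T = 10.1 + 269.650 = 279.750 °C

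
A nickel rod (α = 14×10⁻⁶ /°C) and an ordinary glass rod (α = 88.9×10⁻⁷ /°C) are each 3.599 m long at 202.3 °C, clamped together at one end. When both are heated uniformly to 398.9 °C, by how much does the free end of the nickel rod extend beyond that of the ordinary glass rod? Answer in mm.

3.62 mm

ΔT = 196.6 K
nickel: ΔL = 14×10⁻⁶ × 3.599 m × 196.6 = 9.9059×10⁻³ m = 9.9059 mm
ordinary glass: ΔL = 88.9×10⁻⁷ × 3.599 m × 196.6 = 6.2902×10⁻³ m = 6.2902 mm
difference = 9.9059 − 6.2902 = 3.6157 mm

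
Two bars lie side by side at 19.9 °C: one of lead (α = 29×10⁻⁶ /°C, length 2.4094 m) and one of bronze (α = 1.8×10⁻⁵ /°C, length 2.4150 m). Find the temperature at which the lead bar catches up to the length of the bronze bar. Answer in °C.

T = 232.0 °C

L₁(1 + α₁ΔT) = L₂(1 + α₂ΔT) ⇒ ΔT = (L₂ − L₁)/(α₁L₁ − α₂L₂)
L₂ − L₁ = 2.4150 − 2.4094 = 5.60×10⁻³ m
α₁L₁ − α₂L₂ = 29×10⁻⁶×2.4094 − 1.8×10⁻⁵×2.4150 = 2.64026×10⁻⁵ m/K
ΔT = 5.60×10⁻³ / 2.64026×10⁻⁵ = 212.100 K
T = 19.9 + 212.100 = 232.000 °C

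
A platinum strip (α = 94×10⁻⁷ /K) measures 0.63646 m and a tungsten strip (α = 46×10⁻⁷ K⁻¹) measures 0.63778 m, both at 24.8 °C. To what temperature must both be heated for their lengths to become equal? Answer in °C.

T = 457.7 °C

Equal length when α₁L₁ΔT − α₂L₂ΔT = L₂ − L₁ = 1.32×10⁻³ m
α₁L₁ = 5.982724×10⁻⁶, α₂L₂ = 2.933788×10⁻⁶ → Δ(αL) = 3.048936×10⁻⁶ m/K
ΔT = 1.32×10⁻³ / 3.048936×10⁻⁶ = 432.938 K, so T = 24.8 + 432.938 = 457.738 °C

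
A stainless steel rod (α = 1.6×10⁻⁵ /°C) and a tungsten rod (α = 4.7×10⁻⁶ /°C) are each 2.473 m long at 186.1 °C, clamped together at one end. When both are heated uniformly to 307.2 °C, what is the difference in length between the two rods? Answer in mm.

3.38 mm

ΔT = 121.1 K
stainless steel: ΔL = 1.6×10⁻⁵ × 2.473 m × 121.1 = 4.7917×10⁻³ m = 4.7917 mm
tungsten: ΔL = 4.7×10⁻⁶ × 2.473 m × 121.1 = 1.4076×10⁻³ m = 1.4076 mm
difference = 4.7917 − 1.4076 = 3.3841 mm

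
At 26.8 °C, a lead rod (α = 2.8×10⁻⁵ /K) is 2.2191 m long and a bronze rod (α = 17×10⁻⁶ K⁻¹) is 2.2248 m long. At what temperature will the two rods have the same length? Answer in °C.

T = 261.2 °C

Equal length when α₁L₁ΔT − α₂L₂ΔT = L₂ − L₁ = 5.70×10⁻³ m
α₁L₁ = 6.21348×10⁻⁵, α₂L₂ = 3.78216×10⁻⁵ → Δ(αL) = 2.43132×10⁻⁵ m/K
ΔT = 5.70×10⁻³ / 2.43132×10⁻⁵ = 234.441 K, so T = 26.8 + 234.441 = 261.241 °C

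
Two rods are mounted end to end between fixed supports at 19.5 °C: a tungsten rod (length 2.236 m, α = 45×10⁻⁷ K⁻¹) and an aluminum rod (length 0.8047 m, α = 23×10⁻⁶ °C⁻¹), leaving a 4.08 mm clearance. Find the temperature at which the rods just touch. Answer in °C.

T = 162 °C

α₁L₁ = 1.0062×10⁻⁵ m/K, α₂L₂ = 1.85081×10⁻⁵ m/K → total 2.85701×10⁻⁵ m/K
ΔT = g/(α₁L₁+α₂L₂) = 4.08×10⁻³ / 2.85701×10⁻⁵ = 142.81 K
T = 19.5 + 142.81 = 162.31 °C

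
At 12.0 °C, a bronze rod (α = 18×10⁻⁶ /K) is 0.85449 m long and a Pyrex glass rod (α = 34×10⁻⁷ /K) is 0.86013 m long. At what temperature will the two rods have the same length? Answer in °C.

T = 464.8 °C

Equal length when α₁L₁ΔT − α₂L₂ΔT = L₂ − L₁ = 5.64×10⁻³ m
α₁L₁ = 1.538082×10⁻⁵, α₂L₂ = 2.924442×10⁻⁶ → Δ(αL) = 1.2456378×10⁻⁵ m/K
ΔT = 5.64×10⁻³ / 1.2456378×10⁻⁵ = 452.780 K, so T = 12.0 + 452.780 = 464.780 °C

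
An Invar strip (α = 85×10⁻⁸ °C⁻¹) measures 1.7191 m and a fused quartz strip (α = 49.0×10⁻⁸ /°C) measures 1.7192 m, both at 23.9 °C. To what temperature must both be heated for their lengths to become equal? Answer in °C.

L₁(1 + α₁ΔT) = L₂(1 + α₂ΔT) ⇒ ΔT = (L₂ − L₁)/(α₁L₁ − α₂L₂)
L₂ − L₁ = 1.7192 − 1.7191 = 1.00×10⁻⁴ m
α₁L₁ − α₂L₂ = 85×10⁻⁸×1.7191 − 49.0×10⁻⁸×1.7192 = 6.18827×10⁻⁷ m/K
ΔT = 1.00×10⁻⁴ / 6.18827×10⁻⁷ = 161.596 K
T = 23.9 + 161.596 = 185.496 °C

T = 185.5 °C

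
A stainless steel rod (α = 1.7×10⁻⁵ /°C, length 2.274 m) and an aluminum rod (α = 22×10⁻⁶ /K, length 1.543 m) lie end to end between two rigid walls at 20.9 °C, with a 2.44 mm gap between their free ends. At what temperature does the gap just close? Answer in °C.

α₁L₁ = 3.8658×10⁻⁵ m/K, α₂L₂ = 3.3946×10⁻⁵ m/K → total 7.2604×10⁻⁵ m/K
ΔT = g/(α₁L₁+α₂L₂) = 2.44×10⁻³ / 7.2604×10⁻⁵ = 33.607 K
T = 20.9 + 33.607 = 54.507 °C

T = 54.5 °C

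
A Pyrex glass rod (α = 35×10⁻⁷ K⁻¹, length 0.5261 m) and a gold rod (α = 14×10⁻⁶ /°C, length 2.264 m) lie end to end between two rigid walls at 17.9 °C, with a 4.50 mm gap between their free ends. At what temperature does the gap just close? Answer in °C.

T = 152 °C

α₁L₁ = 1.84135×10⁻⁶ m/K, α₂L₂ = 3.1696×10⁻⁵ m/K → total 3.353735×10⁻⁵ m/K
ΔT = g/(α₁L₁+α₂L₂) = 4.50×10⁻³ / 3.353735×10⁻⁵ = 134.18 K
T = 17.9 + 134.18 = 152.08 °C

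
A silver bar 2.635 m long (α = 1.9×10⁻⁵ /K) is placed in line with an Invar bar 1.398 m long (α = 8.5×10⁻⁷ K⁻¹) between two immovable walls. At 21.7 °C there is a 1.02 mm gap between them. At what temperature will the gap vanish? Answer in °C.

T = 41.6 °C

α₁L₁ = 5.0065×10⁻⁵ m/K, α₂L₂ = 1.1883×10⁻⁶ m/K → total 5.12533×10⁻⁵ m/K
ΔT = g/(α₁L₁+α₂L₂) = 1.02×10⁻³ / 5.12533×10⁻⁵ = 19.901 K
T = 21.7 + 19.901 = 41.601 °C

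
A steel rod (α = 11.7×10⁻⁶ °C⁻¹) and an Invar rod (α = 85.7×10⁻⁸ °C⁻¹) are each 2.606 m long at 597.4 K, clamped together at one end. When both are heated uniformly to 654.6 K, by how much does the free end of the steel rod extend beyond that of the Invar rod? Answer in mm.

ΔT = 57.2 K
steel: ΔL = 11.7×10⁻⁶ × 2.606 m × 57.2 = 1.7440×10⁻³ m = 1.7440 mm
Invar: ΔL = 85.7×10⁻⁸ × 2.606 m × 57.2 = 1.2775×10⁻⁴ m = 0.12775 mm
difference = 1.7440 − 0.12775 = 1.61625 mm

1.62 mm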